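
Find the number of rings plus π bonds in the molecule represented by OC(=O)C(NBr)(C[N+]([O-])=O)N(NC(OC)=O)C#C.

Molecular formula from the SMILES: C7H9BrN4O6.
DoU = (2C + 2 + N − H − X)/2 = (2·7 + 2 + 4 − 9 − 1)/2 = 10/2 = 5.
(Structurally: 0 ring(s) + 5 π bond(s) = 5.)

5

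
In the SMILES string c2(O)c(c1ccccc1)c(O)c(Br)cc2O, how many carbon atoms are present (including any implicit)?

The symbol for carbon appears 12 times in the SMILES. Lowercase c denotes aromatic carbon and counts toward C.

12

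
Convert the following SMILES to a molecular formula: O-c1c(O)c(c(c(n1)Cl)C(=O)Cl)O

C6H3Cl2NO4

Heavy atoms from the SMILES: 6 C, 2 Cl, 1 N, 4 O.
Implicit hydrogens by atom environment:
  5 × C (aromatic): no H
  3 × O: 1 H each → 3
  2 × Cl: no H
  1 × C: no H
  1 × N (aromatic): no H
  1 × O: no H
  Total hydrogens = 3.
Molecular formula: C6H3Cl2NO4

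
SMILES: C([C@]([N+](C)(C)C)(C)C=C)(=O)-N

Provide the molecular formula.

C8H17N2O+

Heavy atoms from the SMILES: 8 C, 2 N, 1 O.
Implicit hydrogens by atom environment:
  4 × C: 3 H each → 12
  2 × C: no H
  1 × C: 2 H
  1 × C: 1 H
  1 × N: 2 H
  1 × N (charge +1): no H
  1 × O: no H
  Total hydrogens = 17.
Net charge +1.
Molecular formula: C8H17N2O+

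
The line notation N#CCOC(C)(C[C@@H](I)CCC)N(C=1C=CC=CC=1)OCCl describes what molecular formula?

C16H22ClIN2O2

Heavy atoms from the SMILES: 16 C, 1 Cl, 1 I, 2 N, 2 O.
Implicit hydrogens by atom environment:
  5 × C: 2 H each → 10
  5 × C (aromatic): 1 H each → 5
  2 × C: 3 H each → 6
  2 × C: no H
  2 × N: no H
  2 × O: no H
  1 × C: 1 H
  1 × C (aromatic): no H
  1 × Cl: no H
  1 × I: no H
  Total hydrogens = 22.
Molecular formula: C16H22ClIN2O2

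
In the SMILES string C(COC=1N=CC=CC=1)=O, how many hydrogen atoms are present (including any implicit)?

7

Hydrogens are implicit in SMILES; fill each atom to its normal valence:
  4 × C (aromatic): 1 H each → 4
  2 × O: no H
  1 × C: 2 H
  1 × C: 1 H
  1 × C (aromatic): no H
  1 × N (aromatic): no H
  Total hydrogens = 7.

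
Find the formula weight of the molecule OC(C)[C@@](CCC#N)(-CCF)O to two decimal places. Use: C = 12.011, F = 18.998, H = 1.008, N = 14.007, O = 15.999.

Molecular formula: C8H14FNO2.
M = 8×12.011 + 1×18.998 + 14×1.008 + 1×14.007 + 2×15.999 = 175.20 g/mol.

175.20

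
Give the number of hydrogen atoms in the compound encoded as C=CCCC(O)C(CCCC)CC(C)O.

Hydrogens are implicit in SMILES; fill each atom to its normal valence:
  7 × C: 2 H each → 14
  4 × C: 1 H each → 4
  2 × C: 3 H each → 6
  2 × O: 1 H each → 2
  Total hydrogens = 26.

26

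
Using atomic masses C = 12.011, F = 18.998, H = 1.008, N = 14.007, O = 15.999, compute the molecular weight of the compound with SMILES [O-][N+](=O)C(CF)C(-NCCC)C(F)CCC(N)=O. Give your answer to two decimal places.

267.28

Molecular formula: C10H19F2N3O3.
M = 10×12.011 + 2×18.998 + 19×1.008 + 3×14.007 + 3×15.999 = 267.28 g/mol.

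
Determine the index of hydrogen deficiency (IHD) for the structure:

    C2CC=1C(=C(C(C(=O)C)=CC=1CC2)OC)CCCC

6

Molecular formula from the SMILES: C17H24O2.
DoU = (2C + 2 + N − H − X)/2 = (2·17 + 2 + 0 − 24 − 0)/2 = 12/2 = 6.
(Structurally: 2 ring(s) + 4 π bond(s) = 6.)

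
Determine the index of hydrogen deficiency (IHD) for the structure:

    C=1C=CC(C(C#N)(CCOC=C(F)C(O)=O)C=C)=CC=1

9

Molecular formula from the SMILES: C15H14FNO3.
DoU = (2C + 2 + N − H − X)/2 = (2·15 + 2 + 1 − 14 − 1)/2 = 18/2 = 9.
(Structurally: 1 ring(s) + 8 π bond(s) = 9.)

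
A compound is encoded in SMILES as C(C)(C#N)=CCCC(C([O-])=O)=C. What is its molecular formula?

C9H10NO2-

Heavy atoms from the SMILES: 9 C, 1 N, 2 O.
Implicit hydrogens by atom environment:
  4 × C: no H
  3 × C: 2 H each → 6
  1 × C: 3 H
  1 × C: 1 H
  1 × N: no H
  1 × O: no H
  1 × O (charge -1): no H
  Total hydrogens = 10.
Net charge -1.
Molecular formula: C9H10NO2-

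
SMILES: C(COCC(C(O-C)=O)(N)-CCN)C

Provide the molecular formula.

Heavy atoms from the SMILES: 9 C, 2 N, 3 O.
Implicit hydrogens by atom environment:
  5 × C: 2 H each → 10
  3 × O: no H
  2 × C: 3 H each → 6
  2 × C: no H
  2 × N: 2 H each → 4
  Total hydrogens = 20.
Molecular formula: C9H20N2O3

C9H20N2O3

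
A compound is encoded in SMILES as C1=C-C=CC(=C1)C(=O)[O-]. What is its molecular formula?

Heavy atoms from the SMILES: 7 C, 2 O.
Implicit hydrogens by atom environment:
  5 × C (aromatic): 1 H each → 5
  1 × C (aromatic): no H
  1 × C: no H
  1 × O: no H
  1 × O (charge -1): no H
  Total hydrogens = 5.
Net charge -1.
Molecular formula: C7H5O2-

C7H5O2-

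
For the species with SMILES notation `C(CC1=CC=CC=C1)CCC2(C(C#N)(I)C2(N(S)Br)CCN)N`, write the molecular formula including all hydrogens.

Heavy atoms from the SMILES: 1 Br, 16 C, 1 I, 4 N, 1 S.
Implicit hydrogens by atom environment:
  6 × C: 2 H each → 12
  5 × C (aromatic): 1 H each → 5
  4 × C: no H
  2 × N: 2 H each → 4
  2 × N: no H
  1 × Br: no H
  1 × C (aromatic): no H
  1 × I: no H
  1 × S: 1 H
  Total hydrogens = 22.
Molecular formula: C16H22BrIN4S

C16H22BrIN4S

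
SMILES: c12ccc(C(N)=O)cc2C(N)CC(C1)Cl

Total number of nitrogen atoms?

2

The symbol for nitrogen appears 2 times in the SMILES.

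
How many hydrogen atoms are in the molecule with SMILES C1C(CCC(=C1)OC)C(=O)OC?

Hydrogens are implicit in SMILES; fill each atom to its normal valence:
  3 × C: 2 H each → 6
  3 × O: no H
  2 × C: 3 H each → 6
  2 × C: 1 H each → 2
  2 × C: no H
  Total hydrogens = 14.

14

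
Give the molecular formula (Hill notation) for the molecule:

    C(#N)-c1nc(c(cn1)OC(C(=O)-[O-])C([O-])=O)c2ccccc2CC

Heavy atoms from the SMILES: 16 C, 3 N, 5 O.
Implicit hydrogens by atom environment:
  5 × C (aromatic): 1 H each → 5
  5 × C (aromatic): no H
  3 × C: no H
  3 × O: no H
  2 × N (aromatic): no H
  2 × O (charge -1): no H
  1 × C: 3 H
  1 × C: 2 H
  1 × C: 1 H
  1 × N: no H
  Total hydrogens = 11.
Net charge -2.
Molecular formula: [C16H11N3O5]2-

[C16H11N3O5]2-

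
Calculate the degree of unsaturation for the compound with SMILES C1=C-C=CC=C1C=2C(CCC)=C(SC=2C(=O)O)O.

Molecular formula from the SMILES: C14H14O3S.
DoU = (2C + 2 + N − H − X)/2 = (2·14 + 2 + 0 − 14 − 0)/2 = 16/2 = 8.
(Structurally: 2 ring(s) + 6 π bond(s) = 8.)

8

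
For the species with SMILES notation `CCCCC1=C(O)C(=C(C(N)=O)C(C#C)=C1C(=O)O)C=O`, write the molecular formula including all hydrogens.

Heavy atoms from the SMILES: 15 C, 1 N, 5 O.
Implicit hydrogens by atom environment:
  6 × C (aromatic): no H
  3 × C: 2 H each → 6
  3 × C: no H
  3 × O: no H
  2 × C: 1 H each → 2
  2 × O: 1 H each → 2
  1 × C: 3 H
  1 × N: 2 H
  Total hydrogens = 15.
Molecular formula: C15H15NO5

C15H15NO5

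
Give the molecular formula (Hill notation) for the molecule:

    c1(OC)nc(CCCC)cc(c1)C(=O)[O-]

Heavy atoms from the SMILES: 11 C, 1 N, 3 O.
Implicit hydrogens by atom environment:
  3 × C: 2 H each → 6
  3 × C (aromatic): no H
  2 × C: 3 H each → 6
  2 × C (aromatic): 1 H each → 2
  2 × O: no H
  1 × C: no H
  1 × N (aromatic): no H
  1 × O (charge -1): no H
  Total hydrogens = 14.
Net charge -1.
Molecular formula: C11H14NO3-

C11H14NO3-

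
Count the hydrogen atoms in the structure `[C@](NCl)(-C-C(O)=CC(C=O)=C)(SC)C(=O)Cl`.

Hydrogens are implicit in SMILES; fill each atom to its normal valence:
  4 × C: no H
  2 × C: 2 H each → 4
  2 × C: 1 H each → 2
  2 × Cl: no H
  2 × O: no H
  1 × C: 3 H
  1 × N: 1 H
  1 × O: 1 H
  1 × S: no H
  Total hydrogens = 11.

11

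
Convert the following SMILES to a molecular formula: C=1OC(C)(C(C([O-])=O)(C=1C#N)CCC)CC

C12H16NO3-

Heavy atoms from the SMILES: 12 C, 1 N, 3 O.
Implicit hydrogens by atom environment:
  5 × C: no H
  3 × C: 3 H each → 9
  3 × C: 2 H each → 6
  2 × O: no H
  1 × C: 1 H
  1 × N: no H
  1 × O (charge -1): no H
  Total hydrogens = 16.
Net charge -1.
Molecular formula: C12H16NO3-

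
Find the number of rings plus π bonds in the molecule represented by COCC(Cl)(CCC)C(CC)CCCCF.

Molecular formula from the SMILES: C13H26ClFO.
DoU = (2C + 2 + N − H − X)/2 = (2·13 + 2 + 0 − 26 − 2)/2 = 0/2 = 0.
(Structurally: 0 ring(s) + 0 π bond(s) = 0.)

0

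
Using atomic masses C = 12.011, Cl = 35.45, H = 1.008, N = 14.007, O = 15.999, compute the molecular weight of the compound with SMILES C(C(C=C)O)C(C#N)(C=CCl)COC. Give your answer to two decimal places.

215.68

Molecular formula: C10H14ClNO2.
M = 10×12.011 + 1×35.45 + 14×1.008 + 1×14.007 + 2×15.999 = 215.68 g/mol.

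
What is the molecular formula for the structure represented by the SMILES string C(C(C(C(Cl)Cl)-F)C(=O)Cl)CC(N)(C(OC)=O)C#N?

Heavy atoms from the SMILES: 10 C, 3 Cl, 1 F, 2 N, 3 O.
Implicit hydrogens by atom environment:
  4 × C: no H
  3 × C: 1 H each → 3
  3 × Cl: no H
  3 × O: no H
  2 × C: 2 H each → 4
  1 × C: 3 H
  1 × F: no H
  1 × N: 2 H
  1 × N: no H
  Total hydrogens = 12.
Molecular formula: C10H12Cl3FN2O3

C10H12Cl3FN2O3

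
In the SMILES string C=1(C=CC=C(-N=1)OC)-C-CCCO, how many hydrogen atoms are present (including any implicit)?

15

Hydrogens are implicit in SMILES; fill each atom to its normal valence:
  4 × C: 2 H each → 8
  3 × C (aromatic): 1 H each → 3
  2 × C (aromatic): no H
  1 × C: 3 H
  1 × N (aromatic): no H
  1 × O: 1 H
  1 × O: no H
  Total hydrogens = 15.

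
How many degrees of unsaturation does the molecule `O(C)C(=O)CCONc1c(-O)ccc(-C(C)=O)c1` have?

Molecular formula from the SMILES: C12H15NO5.
DoU = (2C + 2 + N − H − X)/2 = (2·12 + 2 + 1 − 15 − 0)/2 = 12/2 = 6.
(Structurally: 1 ring(s) + 5 π bond(s) = 6.)

6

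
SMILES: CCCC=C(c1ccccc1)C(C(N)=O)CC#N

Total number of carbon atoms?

The symbol for carbon appears 15 times in the SMILES. Lowercase c denotes aromatic carbon and counts toward C.

15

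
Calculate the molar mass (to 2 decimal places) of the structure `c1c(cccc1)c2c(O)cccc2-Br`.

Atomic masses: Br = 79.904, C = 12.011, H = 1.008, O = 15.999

249.11

Molecular formula: C12H9BrO.
M = 1×79.904 + 12×12.011 + 9×1.008 + 1×15.999 = 249.11 g/mol.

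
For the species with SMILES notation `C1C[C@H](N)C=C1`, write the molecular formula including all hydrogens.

Heavy atoms from the SMILES: 5 C, 1 N.
Implicit hydrogens by atom environment:
  3 × C: 1 H each → 3
  2 × C: 2 H each → 4
  1 × N: 2 H
  Total hydrogens = 9.
Molecular formula: C5H9N

C5H9N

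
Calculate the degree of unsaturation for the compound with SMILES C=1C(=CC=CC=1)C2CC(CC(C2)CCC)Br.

5

Molecular formula from the SMILES: C15H21Br.
DoU = (2C + 2 + N − H − X)/2 = (2·15 + 2 + 0 − 21 − 1)/2 = 10/2 = 5.
(Structurally: 2 ring(s) + 3 π bond(s) = 5.)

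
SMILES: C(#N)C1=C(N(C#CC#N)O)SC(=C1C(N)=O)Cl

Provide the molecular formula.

C9H3ClN4O2S

Heavy atoms from the SMILES: 9 C, 1 Cl, 4 N, 2 O, 1 S.
Implicit hydrogens by atom environment:
  5 × C: no H
  4 × C (aromatic): no H
  3 × N: no H
  1 × Cl: no H
  1 × N: 2 H
  1 × O: 1 H
  1 × O: no H
  1 × S (aromatic): no H
  Total hydrogens = 3.
Molecular formula: C9H3ClN4O2S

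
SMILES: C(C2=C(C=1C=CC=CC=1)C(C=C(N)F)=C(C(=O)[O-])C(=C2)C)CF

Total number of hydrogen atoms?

16

Hydrogens are implicit in SMILES; fill each atom to its normal valence:
  6 × C (aromatic): 1 H each → 6
  6 × C (aromatic): no H
  2 × C: 2 H each → 4
  2 × C: no H
  2 × F: no H
  1 × C: 3 H
  1 × C: 1 H
  1 × N: 2 H
  1 × O: no H
  1 × O (charge -1): no H
  Total hydrogens = 16.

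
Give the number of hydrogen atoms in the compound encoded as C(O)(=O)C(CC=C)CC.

12

Hydrogens are implicit in SMILES; fill each atom to its normal valence:
  3 × C: 2 H each → 6
  2 × C: 1 H each → 2
  1 × C: 3 H
  1 × C: no H
  1 × O: 1 H
  1 × O: no H
  Total hydrogens = 12.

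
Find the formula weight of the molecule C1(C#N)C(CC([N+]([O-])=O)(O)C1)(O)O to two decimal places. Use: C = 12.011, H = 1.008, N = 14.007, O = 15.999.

Molecular formula: C6H8N2O5.
M = 6×12.011 + 8×1.008 + 2×14.007 + 5×15.999 = 188.14 g/mol.

188.14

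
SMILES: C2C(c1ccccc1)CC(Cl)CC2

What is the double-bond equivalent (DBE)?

5

Molecular formula from the SMILES: C12H15Cl.
DoU = (2C + 2 + N − H − X)/2 = (2·12 + 2 + 0 − 15 − 1)/2 = 10/2 = 5.
(Structurally: 2 ring(s) + 3 π bond(s) = 5.)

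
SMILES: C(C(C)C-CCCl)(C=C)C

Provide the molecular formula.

Heavy atoms from the SMILES: 9 C, 1 Cl.
Implicit hydrogens by atom environment:
  4 × C: 2 H each → 8
  3 × C: 1 H each → 3
  2 × C: 3 H each → 6
  1 × Cl: no H
  Total hydrogens = 17.
Molecular formula: C9H17Cl

C9H17Cl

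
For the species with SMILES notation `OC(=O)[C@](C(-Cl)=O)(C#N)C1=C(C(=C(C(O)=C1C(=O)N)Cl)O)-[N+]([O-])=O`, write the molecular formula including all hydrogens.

C11H5Cl2N3O8

Heavy atoms from the SMILES: 11 C, 2 Cl, 3 N, 8 O.
Implicit hydrogens by atom environment:
  6 × C (aromatic): no H
  5 × C: no H
  4 × O: no H
  3 × O: 1 H each → 3
  2 × Cl: no H
  1 × N: 2 H
  1 × N (charge +1): no H
  1 × N: no H
  1 × O (charge -1): no H
  Total hydrogens = 5.
Molecular formula: C11H5Cl2N3O8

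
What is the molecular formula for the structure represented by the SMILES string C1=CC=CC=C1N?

Heavy atoms from the SMILES: 6 C, 1 N.
Implicit hydrogens by atom environment:
  5 × C (aromatic): 1 H each → 5
  1 × C (aromatic): no H
  1 × N: 2 H
  Total hydrogens = 7.
Molecular formula: C6H7N

C6H7N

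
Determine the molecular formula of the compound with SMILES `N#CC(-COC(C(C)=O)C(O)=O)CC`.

Heavy atoms from the SMILES: 9 C, 1 N, 4 O.
Implicit hydrogens by atom environment:
  3 × C: no H
  3 × O: no H
  2 × C: 3 H each → 6
  2 × C: 2 H each → 4
  2 × C: 1 H each → 2
  1 × N: no H
  1 × O: 1 H
  Total hydrogens = 13.
Molecular formula: C9H13NO4

C9H13NO4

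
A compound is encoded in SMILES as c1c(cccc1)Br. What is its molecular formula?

C6H5Br

Heavy atoms from the SMILES: 1 Br, 6 C.
Implicit hydrogens by atom environment:
  5 × C (aromatic): 1 H each → 5
  1 × Br: no H
  1 × C (aromatic): no H
  Total hydrogens = 5.
Molecular formula: C6H5Br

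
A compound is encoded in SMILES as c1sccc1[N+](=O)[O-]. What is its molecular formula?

Heavy atoms from the SMILES: 4 C, 1 N, 2 O, 1 S.
Implicit hydrogens by atom environment:
  3 × C (aromatic): 1 H each → 3
  1 × C (aromatic): no H
  1 × N (charge +1): no H
  1 × O: no H
  1 × O (charge -1): no H
  1 × S (aromatic): no H
  Total hydrogens = 3.
Molecular formula: C4H3NO2S

C4H3NO2S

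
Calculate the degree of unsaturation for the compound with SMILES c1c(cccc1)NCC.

Molecular formula from the SMILES: C8H11N.
DoU = (2C + 2 + N − H − X)/2 = (2·8 + 2 + 1 − 11 − 0)/2 = 8/2 = 4.
(Structurally: 1 ring(s) + 3 π bond(s) = 4.)

4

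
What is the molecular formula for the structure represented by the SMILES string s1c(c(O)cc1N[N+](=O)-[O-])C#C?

Heavy atoms from the SMILES: 6 C, 2 N, 3 O, 1 S.
Implicit hydrogens by atom environment:
  3 × C (aromatic): no H
  1 × C (aromatic): 1 H
  1 × C: 1 H
  1 × C: no H
  1 × N: 1 H
  1 × N (charge +1): no H
  1 × O: 1 H
  1 × O: no H
  1 × O (charge -1): no H
  1 × S (aromatic): no H
  Total hydrogens = 4.
Molecular formula: C6H4N2O3S

C6H4N2O3S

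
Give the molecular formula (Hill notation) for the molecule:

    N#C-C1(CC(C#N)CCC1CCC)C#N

C12H15N3

Heavy atoms from the SMILES: 12 C, 3 N.
Implicit hydrogens by atom environment:
  5 × C: 2 H each → 10
  4 × C: no H
  3 × N: no H
  2 × C: 1 H each → 2
  1 × C: 3 H
  Total hydrogens = 15.
Molecular formula: C12H15N3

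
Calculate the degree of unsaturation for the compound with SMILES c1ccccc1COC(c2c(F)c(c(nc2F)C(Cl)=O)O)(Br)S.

Molecular formula from the SMILES: C14H9BrClF2NO3S.
DoU = (2C + 2 + N − H − X)/2 = (2·14 + 2 + 1 − 9 − 4)/2 = 18/2 = 9.
(Structurally: 2 ring(s) + 7 π bond(s) = 9.)

9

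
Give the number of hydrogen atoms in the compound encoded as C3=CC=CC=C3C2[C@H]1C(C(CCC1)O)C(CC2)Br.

Hydrogens are implicit in SMILES; fill each atom to its normal valence:
  5 × C: 2 H each → 10
  5 × C: 1 H each → 5
  5 × C (aromatic): 1 H each → 5
  1 × Br: no H
  1 × C (aromatic): no H
  1 × O: 1 H
  Total hydrogens = 21.

21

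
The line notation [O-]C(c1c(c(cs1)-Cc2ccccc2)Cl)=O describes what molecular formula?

C12H8ClO2S-

Heavy atoms from the SMILES: 12 C, 1 Cl, 2 O, 1 S.
Implicit hydrogens by atom environment:
  6 × C (aromatic): 1 H each → 6
  4 × C (aromatic): no H
  1 × C: 2 H
  1 × C: no H
  1 × Cl: no H
  1 × O: no H
  1 × O (charge -1): no H
  1 × S (aromatic): no H
  Total hydrogens = 8.
Net charge -1.
Molecular formula: C12H8ClO2S-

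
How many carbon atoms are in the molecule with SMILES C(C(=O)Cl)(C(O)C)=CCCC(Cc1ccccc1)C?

The symbol for carbon appears 16 times in the SMILES. Lowercase c denotes aromatic carbon and counts toward C.

16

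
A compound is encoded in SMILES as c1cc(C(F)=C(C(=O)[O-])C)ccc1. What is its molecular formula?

C10H8FO2-

Heavy atoms from the SMILES: 10 C, 1 F, 2 O.
Implicit hydrogens by atom environment:
  5 × C (aromatic): 1 H each → 5
  3 × C: no H
  1 × C: 3 H
  1 × C (aromatic): no H
  1 × F: no H
  1 × O: no H
  1 × O (charge -1): no H
  Total hydrogens = 8.
Net charge -1.
Molecular formula: C10H8FO2-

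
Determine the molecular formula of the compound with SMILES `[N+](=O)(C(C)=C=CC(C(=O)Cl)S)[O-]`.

Heavy atoms from the SMILES: 6 C, 1 Cl, 1 N, 3 O, 1 S.
Implicit hydrogens by atom environment:
  3 × C: no H
  2 × C: 1 H each → 2
  2 × O: no H
  1 × C: 3 H
  1 × Cl: no H
  1 × N (charge +1): no H
  1 × O (charge -1): no H
  1 × S: 1 H
  Total hydrogens = 6.
Molecular formula: C6H6ClNO3S

C6H6ClNO3S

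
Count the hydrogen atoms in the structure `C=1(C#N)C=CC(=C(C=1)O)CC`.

Hydrogens are implicit in SMILES; fill each atom to its normal valence:
  3 × C (aromatic): 1 H each → 3
  3 × C (aromatic): no H
  1 × C: 3 H
  1 × C: 2 H
  1 × C: no H
  1 × N: no H
  1 × O: 1 H
  Total hydrogens = 9.

9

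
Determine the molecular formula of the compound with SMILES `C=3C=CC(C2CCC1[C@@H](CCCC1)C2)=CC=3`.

Heavy atoms from the SMILES: 16 C.
Implicit hydrogens by atom environment:
  7 × C: 2 H each → 14
  5 × C (aromatic): 1 H each → 5
  3 × C: 1 H each → 3
  1 × C (aromatic): no H
  Total hydrogens = 22.
Molecular formula: C16H22

C16H22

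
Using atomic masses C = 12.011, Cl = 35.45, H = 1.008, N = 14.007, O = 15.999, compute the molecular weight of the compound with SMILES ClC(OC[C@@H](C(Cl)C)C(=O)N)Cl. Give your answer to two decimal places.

Molecular formula: C6H10Cl3NO2.
M = 6×12.011 + 3×35.45 + 10×1.008 + 1×14.007 + 2×15.999 = 234.50 g/mol.

234.50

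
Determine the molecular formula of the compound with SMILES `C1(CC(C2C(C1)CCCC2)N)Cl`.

Heavy atoms from the SMILES: 10 C, 1 Cl, 1 N.
Implicit hydrogens by atom environment:
  6 × C: 2 H each → 12
  4 × C: 1 H each → 4
  1 × Cl: no H
  1 × N: 2 H
  Total hydrogens = 18.
Molecular formula: C10H18ClN

C10H18ClN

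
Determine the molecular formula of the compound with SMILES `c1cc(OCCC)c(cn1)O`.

C8H11NO2

Heavy atoms from the SMILES: 8 C, 1 N, 2 O.
Implicit hydrogens by atom environment:
  3 × C (aromatic): 1 H each → 3
  2 × C: 2 H each → 4
  2 × C (aromatic): no H
  1 × C: 3 H
  1 × N (aromatic): no H
  1 × O: 1 H
  1 × O: no H
  Total hydrogens = 11.
Molecular formula: C8H11NO2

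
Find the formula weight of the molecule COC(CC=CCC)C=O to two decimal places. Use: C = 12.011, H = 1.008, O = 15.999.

Molecular formula: C8H14O2.
M = 8×12.011 + 14×1.008 + 2×15.999 = 142.20 g/mol.

142.20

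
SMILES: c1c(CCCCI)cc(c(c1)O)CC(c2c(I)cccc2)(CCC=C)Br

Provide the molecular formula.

C22H25BrI2O

Heavy atoms from the SMILES: 1 Br, 22 C, 2 I, 1 O.
Implicit hydrogens by atom environment:
  8 × C: 2 H each → 16
  7 × C (aromatic): 1 H each → 7
  5 × C (aromatic): no H
  2 × I: no H
  1 × Br: no H
  1 × C: 1 H
  1 × C: no H
  1 × O: 1 H
  Total hydrogens = 25.
Molecular formula: C22H25BrI2O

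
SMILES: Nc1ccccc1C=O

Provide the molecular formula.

C7H7NO

Heavy atoms from the SMILES: 7 C, 1 N, 1 O.
Implicit hydrogens by atom environment:
  4 × C (aromatic): 1 H each → 4
  2 × C (aromatic): no H
  1 × C: 1 H
  1 × N: 2 H
  1 × O: no H
  Total hydrogens = 7.
Molecular formula: C7H7NO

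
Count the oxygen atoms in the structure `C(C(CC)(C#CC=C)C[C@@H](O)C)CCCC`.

The symbol for oxygen appears 1 time in the SMILES.

1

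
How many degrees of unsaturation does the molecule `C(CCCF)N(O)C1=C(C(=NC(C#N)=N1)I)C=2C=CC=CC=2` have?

10

Molecular formula from the SMILES: C15H14FIN4O.
DoU = (2C + 2 + N − H − X)/2 = (2·15 + 2 + 4 − 14 − 2)/2 = 20/2 = 10.
(Structurally: 2 ring(s) + 8 π bond(s) = 10.)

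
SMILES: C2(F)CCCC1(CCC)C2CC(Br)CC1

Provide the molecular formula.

C13H22BrF

Heavy atoms from the SMILES: 1 Br, 13 C, 1 F.
Implicit hydrogens by atom environment:
  8 × C: 2 H each → 16
  3 × C: 1 H each → 3
  1 × Br: no H
  1 × C: 3 H
  1 × C: no H
  1 × F: no H
  Total hydrogens = 22.
Molecular formula: C13H22BrF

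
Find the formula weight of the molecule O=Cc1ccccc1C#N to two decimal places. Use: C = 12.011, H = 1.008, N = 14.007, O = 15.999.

131.13

Molecular formula: C8H5NO.
M = 8×12.011 + 5×1.008 + 1×14.007 + 1×15.999 = 131.13 g/mol.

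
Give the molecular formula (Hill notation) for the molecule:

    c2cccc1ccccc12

C10H8

Heavy atoms from the SMILES: 10 C.
Implicit hydrogens by atom environment:
  8 × C (aromatic): 1 H each → 8
  2 × C (aromatic): no H
  Total hydrogens = 8.
Molecular formula: C10H8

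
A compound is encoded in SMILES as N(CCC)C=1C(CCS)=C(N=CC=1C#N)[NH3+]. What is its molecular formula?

Heavy atoms from the SMILES: 11 C, 4 N, 1 S.
Implicit hydrogens by atom environment:
  4 × C: 2 H each → 8
  4 × C (aromatic): no H
  1 × C: 3 H
  1 × C (aromatic): 1 H
  1 × C: no H
  1 × N (charge +1): 3 H
  1 × N: 1 H
  1 × N (aromatic): no H
  1 × N: no H
  1 × S: 1 H
  Total hydrogens = 17.
Net charge +1.
Molecular formula: C11H17N4S+

C11H17N4S+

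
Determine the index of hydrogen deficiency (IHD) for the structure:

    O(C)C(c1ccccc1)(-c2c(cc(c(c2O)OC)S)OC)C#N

10

Molecular formula from the SMILES: C17H17NO4S.
DoU = (2C + 2 + N − H − X)/2 = (2·17 + 2 + 1 − 17 − 0)/2 = 20/2 = 10.
(Structurally: 2 ring(s) + 8 π bond(s) = 10.)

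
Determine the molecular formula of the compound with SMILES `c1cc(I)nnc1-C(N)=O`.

Heavy atoms from the SMILES: 5 C, 1 I, 3 N, 1 O.
Implicit hydrogens by atom environment:
  2 × C (aromatic): 1 H each → 2
  2 × C (aromatic): no H
  2 × N (aromatic): no H
  1 × C: no H
  1 × I: no H
  1 × N: 2 H
  1 × O: no H
  Total hydrogens = 4.
Molecular formula: C5H4IN3O

C5H4IN3O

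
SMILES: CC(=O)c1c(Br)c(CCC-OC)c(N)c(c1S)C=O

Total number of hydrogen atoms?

Hydrogens are implicit in SMILES; fill each atom to its normal valence:
  6 × C (aromatic): no H
  3 × C: 2 H each → 6
  3 × O: no H
  2 × C: 3 H each → 6
  1 × Br: no H
  1 × C: 1 H
  1 × C: no H
  1 × N: 2 H
  1 × S: 1 H
  Total hydrogens = 16.

16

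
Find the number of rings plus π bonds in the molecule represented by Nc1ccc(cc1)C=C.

Molecular formula from the SMILES: C8H9N.
DoU = (2C + 2 + N − H − X)/2 = (2·8 + 2 + 1 − 9 − 0)/2 = 10/2 = 5.
(Structurally: 1 ring(s) + 4 π bond(s) = 5.)

5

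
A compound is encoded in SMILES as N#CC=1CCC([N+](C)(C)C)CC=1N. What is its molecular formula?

C10H18N3+

Heavy atoms from the SMILES: 10 C, 3 N.
Implicit hydrogens by atom environment:
  3 × C: 3 H each → 9
  3 × C: 2 H each → 6
  3 × C: no H
  1 × C: 1 H
  1 × N: 2 H
  1 × N: no H
  1 × N (charge +1): no H
  Total hydrogens = 18.
Net charge +1.
Molecular formula: C10H18N3+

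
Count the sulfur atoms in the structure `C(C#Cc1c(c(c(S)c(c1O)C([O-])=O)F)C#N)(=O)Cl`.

The symbol for sulfur appears 1 time in the SMILES.

1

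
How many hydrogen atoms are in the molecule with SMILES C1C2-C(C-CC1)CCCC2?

Hydrogens are implicit in SMILES; fill each atom to its normal valence:
  8 × C: 2 H each → 16
  2 × C: 1 H each → 2
  Total hydrogens = 18.

18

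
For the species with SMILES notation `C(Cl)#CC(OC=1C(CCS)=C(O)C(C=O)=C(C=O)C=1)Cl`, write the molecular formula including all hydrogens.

C13H10Cl2O4S

Heavy atoms from the SMILES: 13 C, 2 Cl, 4 O, 1 S.
Implicit hydrogens by atom environment:
  5 × C (aromatic): no H
  3 × C: 1 H each → 3
  3 × O: no H
  2 × C: 2 H each → 4
  2 × C: no H
  2 × Cl: no H
  1 × C (aromatic): 1 H
  1 × O: 1 H
  1 × S: 1 H
  Total hydrogens = 10.
Molecular formula: C13H10Cl2O4S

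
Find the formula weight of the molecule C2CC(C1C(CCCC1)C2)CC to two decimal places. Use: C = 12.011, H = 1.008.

Molecular formula: C12H22.
M = 12×12.011 + 22×1.008 = 166.31 g/mol.

166.31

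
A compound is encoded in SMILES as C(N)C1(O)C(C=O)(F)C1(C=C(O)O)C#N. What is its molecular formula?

C8H9FN2O4

Heavy atoms from the SMILES: 8 C, 1 F, 2 N, 4 O.
Implicit hydrogens by atom environment:
  5 × C: no H
  3 × O: 1 H each → 3
  2 × C: 1 H each → 2
  1 × C: 2 H
  1 × F: no H
  1 × N: 2 H
  1 × N: no H
  1 × O: no H
  Total hydrogens = 9.
Molecular formula: C8H9FN2O4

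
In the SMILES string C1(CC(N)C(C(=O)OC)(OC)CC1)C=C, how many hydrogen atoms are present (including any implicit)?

19

Hydrogens are implicit in SMILES; fill each atom to its normal valence:
  4 × C: 2 H each → 8
  3 × C: 1 H each → 3
  3 × O: no H
  2 × C: 3 H each → 6
  2 × C: no H
  1 × N: 2 H
  Total hydrogens = 19.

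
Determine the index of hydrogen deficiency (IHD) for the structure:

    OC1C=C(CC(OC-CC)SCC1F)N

Molecular formula from the SMILES: C10H18FNO2S.
DoU = (2C + 2 + N − H − X)/2 = (2·10 + 2 + 1 − 18 − 1)/2 = 4/2 = 2.
(Structurally: 1 ring(s) + 1 π bond(s) = 2.)

2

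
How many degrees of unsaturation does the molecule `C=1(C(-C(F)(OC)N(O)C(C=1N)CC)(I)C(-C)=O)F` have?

Molecular formula from the SMILES: C10H15F2IN2O3.
DoU = (2C + 2 + N − H − X)/2 = (2·10 + 2 + 2 − 15 − 3)/2 = 6/2 = 3.
(Structurally: 1 ring(s) + 2 π bond(s) = 3.)

3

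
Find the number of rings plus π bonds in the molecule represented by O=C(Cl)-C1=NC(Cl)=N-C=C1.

5

Molecular formula from the SMILES: C5H2Cl2N2O.
DoU = (2C + 2 + N − H − X)/2 = (2·5 + 2 + 2 − 2 − 2)/2 = 10/2 = 5.
(Structurally: 1 ring(s) + 4 π bond(s) = 5.)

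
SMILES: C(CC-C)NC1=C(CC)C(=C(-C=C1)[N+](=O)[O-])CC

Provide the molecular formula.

Heavy atoms from the SMILES: 14 C, 2 N, 2 O.
Implicit hydrogens by atom environment:
  5 × C: 2 H each → 10
  4 × C (aromatic): no H
  3 × C: 3 H each → 9
  2 × C (aromatic): 1 H each → 2
  1 × N: 1 H
  1 × N (charge +1): no H
  1 × O: no H
  1 × O (charge -1): no H
  Total hydrogens = 22.
Molecular formula: C14H22N2O2

C14H22N2O2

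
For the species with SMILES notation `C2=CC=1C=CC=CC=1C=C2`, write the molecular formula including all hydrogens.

C10H8

Heavy atoms from the SMILES: 10 C.
Implicit hydrogens by atom environment:
  8 × C (aromatic): 1 H each → 8
  2 × C (aromatic): no H
  Total hydrogens = 8.
Molecular formula: C10H8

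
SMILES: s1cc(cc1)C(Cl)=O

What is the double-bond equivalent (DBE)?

Molecular formula from the SMILES: C5H3ClOS.
DoU = (2C + 2 + N − H − X)/2 = (2·5 + 2 + 0 − 3 − 1)/2 = 8/2 = 4.
(Structurally: 1 ring(s) + 3 π bond(s) = 4.)

4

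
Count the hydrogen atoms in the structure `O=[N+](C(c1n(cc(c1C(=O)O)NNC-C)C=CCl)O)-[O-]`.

Hydrogens are implicit in SMILES; fill each atom to its normal valence:
  3 × C: 1 H each → 3
  3 × C (aromatic): no H
  2 × N: 1 H each → 2
  2 × O: 1 H each → 2
  2 × O: no H
  1 × C: 3 H
  1 × C: 2 H
  1 × C (aromatic): 1 H
  1 × C: no H
  1 × Cl: no H
  1 × N (aromatic): no H
  1 × N (charge +1): no H
  1 × O (charge -1): no H
  Total hydrogens = 13.

13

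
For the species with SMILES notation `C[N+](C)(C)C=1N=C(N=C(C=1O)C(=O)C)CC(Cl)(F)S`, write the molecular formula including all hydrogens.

C11H16ClFN3O2S+

Heavy atoms from the SMILES: 11 C, 1 Cl, 1 F, 3 N, 2 O, 1 S.
Implicit hydrogens by atom environment:
  4 × C: 3 H each → 12
  4 × C (aromatic): no H
  2 × C: no H
  2 × N (aromatic): no H
  1 × C: 2 H
  1 × Cl: no H
  1 × F: no H
  1 × N (charge +1): no H
  1 × O: 1 H
  1 × O: no H
  1 × S: 1 H
  Total hydrogens = 16.
Net charge +1.
Molecular formula: C11H16ClFN3O2S+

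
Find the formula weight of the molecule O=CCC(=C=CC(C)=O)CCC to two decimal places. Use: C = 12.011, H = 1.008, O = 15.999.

166.22

Molecular formula: C10H14O2.
M = 10×12.011 + 14×1.008 + 2×15.999 = 166.22 g/mol.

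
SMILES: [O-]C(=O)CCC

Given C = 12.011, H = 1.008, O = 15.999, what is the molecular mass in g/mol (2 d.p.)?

87.10

Molecular formula: C4H7O2-.
M = 4×12.011 + 7×1.008 + 2×15.999 = 87.10 g/mol.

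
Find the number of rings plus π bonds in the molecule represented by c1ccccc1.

Molecular formula from the SMILES: C6H6.
DoU = (2C + 2 + N − H − X)/2 = (2·6 + 2 + 0 − 6 − 0)/2 = 8/2 = 4.
(Structurally: 1 ring(s) + 3 π bond(s) = 4.)

4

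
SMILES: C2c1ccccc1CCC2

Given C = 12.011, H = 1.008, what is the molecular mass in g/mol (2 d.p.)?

Molecular formula: C10H12.
M = 10×12.011 + 12×1.008 = 132.21 g/mol.

132.21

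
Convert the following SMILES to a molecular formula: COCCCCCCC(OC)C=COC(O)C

C13H26O4

Heavy atoms from the SMILES: 13 C, 4 O.
Implicit hydrogens by atom environment:
  6 × C: 2 H each → 12
  4 × C: 1 H each → 4
  3 × C: 3 H each → 9
  3 × O: no H
  1 × O: 1 H
  Total hydrogens = 26.
Molecular formula: C13H26O4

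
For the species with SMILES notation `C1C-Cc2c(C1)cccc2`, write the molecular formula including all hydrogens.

Heavy atoms from the SMILES: 10 C.
Implicit hydrogens by atom environment:
  4 × C: 2 H each → 8
  4 × C (aromatic): 1 H each → 4
  2 × C (aromatic): no H
  Total hydrogens = 12.
Molecular formula: C10H12

C10H12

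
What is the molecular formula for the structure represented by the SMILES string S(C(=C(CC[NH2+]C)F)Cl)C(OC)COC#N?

Heavy atoms from the SMILES: 9 C, 1 Cl, 1 F, 2 N, 2 O, 1 S.
Implicit hydrogens by atom environment:
  3 × C: 2 H each → 6
  3 × C: no H
  2 × C: 3 H each → 6
  2 × O: no H
  1 × C: 1 H
  1 × Cl: no H
  1 × F: no H
  1 × N (charge +1): 2 H
  1 × N: no H
  1 × S: no H
  Total hydrogens = 15.
Net charge +1.
Molecular formula: C9H15ClFN2O2S+

C9H15ClFN2O2S+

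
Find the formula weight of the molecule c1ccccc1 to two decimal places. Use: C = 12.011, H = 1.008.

78.11

Molecular formula: C6H6.
M = 6×12.011 + 6×1.008 = 78.11 g/mol.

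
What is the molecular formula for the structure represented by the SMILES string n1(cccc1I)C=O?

Heavy atoms from the SMILES: 5 C, 1 I, 1 N, 1 O.
Implicit hydrogens by atom environment:
  3 × C (aromatic): 1 H each → 3
  1 × C: 1 H
  1 × C (aromatic): no H
  1 × I: no H
  1 × N (aromatic): no H
  1 × O: no H
  Total hydrogens = 4.
Molecular formula: C5H4INO

C5H4INO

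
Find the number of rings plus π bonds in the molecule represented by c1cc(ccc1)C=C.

Molecular formula from the SMILES: C8H8.
DoU = (2C + 2 + N − H − X)/2 = (2·8 + 2 + 0 − 8 − 0)/2 = 10/2 = 5.
(Structurally: 1 ring(s) + 4 π bond(s) = 5.)

5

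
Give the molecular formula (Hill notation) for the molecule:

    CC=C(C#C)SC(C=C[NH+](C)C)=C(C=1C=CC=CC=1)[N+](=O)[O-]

C17H19N2O2S+

Heavy atoms from the SMILES: 17 C, 2 N, 2 O, 1 S.
Implicit hydrogens by atom environment:
  5 × C (aromatic): 1 H each → 5
  4 × C: 1 H each → 4
  4 × C: no H
  3 × C: 3 H each → 9
  1 × C (aromatic): no H
  1 × N (charge +1): 1 H
  1 × N (charge +1): no H
  1 × O: no H
  1 × O (charge -1): no H
  1 × S: no H
  Total hydrogens = 19.
Net charge +1.
Molecular formula: C17H19N2O2S+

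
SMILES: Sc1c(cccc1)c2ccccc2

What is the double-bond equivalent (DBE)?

Molecular formula from the SMILES: C12H10S.
DoU = (2C + 2 + N − H − X)/2 = (2·12 + 2 + 0 − 10 − 0)/2 = 16/2 = 8.
(Structurally: 2 ring(s) + 6 π bond(s) = 8.)

8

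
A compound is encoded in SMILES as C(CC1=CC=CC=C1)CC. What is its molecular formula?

Heavy atoms from the SMILES: 10 C.
Implicit hydrogens by atom environment:
  5 × C (aromatic): 1 H each → 5
  3 × C: 2 H each → 6
  1 × C: 3 H
  1 × C (aromatic): no H
  Total hydrogens = 14.
Molecular formula: C10H14

C10H14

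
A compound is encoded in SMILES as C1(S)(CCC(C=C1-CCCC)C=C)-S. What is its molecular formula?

C12H20S2

Heavy atoms from the SMILES: 12 C, 2 S.
Implicit hydrogens by atom environment:
  6 × C: 2 H each → 12
  3 × C: 1 H each → 3
  2 × C: no H
  2 × S: 1 H each → 2
  1 × C: 3 H
  Total hydrogens = 20.
Molecular formula: C12H20S2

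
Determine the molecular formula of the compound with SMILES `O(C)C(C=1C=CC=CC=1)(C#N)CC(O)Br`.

C11H12BrNO2

Heavy atoms from the SMILES: 1 Br, 11 C, 1 N, 2 O.
Implicit hydrogens by atom environment:
  5 × C (aromatic): 1 H each → 5
  2 × C: no H
  1 × Br: no H
  1 × C: 3 H
  1 × C: 2 H
  1 × C: 1 H
  1 × C (aromatic): no H
  1 × N: no H
  1 × O: 1 H
  1 × O: no H
  Total hydrogens = 12.
Molecular formula: C11H12BrNO2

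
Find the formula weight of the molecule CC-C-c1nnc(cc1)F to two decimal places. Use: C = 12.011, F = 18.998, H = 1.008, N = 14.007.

Molecular formula: C7H9FN2.
M = 7×12.011 + 1×18.998 + 9×1.008 + 2×14.007 = 140.16 g/mol.

140.16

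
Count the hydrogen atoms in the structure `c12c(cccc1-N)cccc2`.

Hydrogens are implicit in SMILES; fill each atom to its normal valence:
  7 × C (aromatic): 1 H each → 7
  3 × C (aromatic): no H
  1 × N: 2 H
  Total hydrogens = 9.

9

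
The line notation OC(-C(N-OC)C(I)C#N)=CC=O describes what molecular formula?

Heavy atoms from the SMILES: 7 C, 1 I, 2 N, 3 O.
Implicit hydrogens by atom environment:
  4 × C: 1 H each → 4
  2 × C: no H
  2 × O: no H
  1 × C: 3 H
  1 × I: no H
  1 × N: 1 H
  1 × N: no H
  1 × O: 1 H
  Total hydrogens = 9.
Molecular formula: C7H9IN2O3

C7H9IN2O3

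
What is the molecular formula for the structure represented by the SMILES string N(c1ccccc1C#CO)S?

Heavy atoms from the SMILES: 8 C, 1 N, 1 O, 1 S.
Implicit hydrogens by atom environment:
  4 × C (aromatic): 1 H each → 4
  2 × C (aromatic): no H
  2 × C: no H
  1 × N: 1 H
  1 × O: 1 H
  1 × S: 1 H
  Total hydrogens = 7.
Molecular formula: C8H7NOS

C8H7NOS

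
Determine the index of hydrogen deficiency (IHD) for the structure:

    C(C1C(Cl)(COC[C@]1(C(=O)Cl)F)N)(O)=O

3

Molecular formula from the SMILES: C7H8Cl2FNO4.
DoU = (2C + 2 + N − H − X)/2 = (2·7 + 2 + 1 − 8 − 3)/2 = 6/2 = 3.
(Structurally: 1 ring(s) + 2 π bond(s) = 3.)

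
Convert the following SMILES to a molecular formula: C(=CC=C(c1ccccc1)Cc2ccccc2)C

C18H18

Heavy atoms from the SMILES: 18 C.
Implicit hydrogens by atom environment:
  10 × C (aromatic): 1 H each → 10
  3 × C: 1 H each → 3
  2 × C (aromatic): no H
  1 × C: 3 H
  1 × C: 2 H
  1 × C: no H
  Total hydrogens = 18.
Molecular formula: C18H18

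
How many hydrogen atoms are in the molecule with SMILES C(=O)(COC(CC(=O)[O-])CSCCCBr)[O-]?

Hydrogens are implicit in SMILES; fill each atom to its normal valence:
  6 × C: 2 H each → 12
  3 × O: no H
  2 × C: no H
  2 × O (charge -1): no H
  1 × Br: no H
  1 × C: 1 H
  1 × S: no H
  Total hydrogens = 13.

13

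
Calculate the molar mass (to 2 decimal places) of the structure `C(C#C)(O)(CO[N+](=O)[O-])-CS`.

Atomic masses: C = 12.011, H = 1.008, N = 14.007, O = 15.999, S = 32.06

Molecular formula: C5H7NO4S.
M = 5×12.011 + 7×1.008 + 1×14.007 + 4×15.999 + 1×32.06 = 177.17 g/mol.

177.17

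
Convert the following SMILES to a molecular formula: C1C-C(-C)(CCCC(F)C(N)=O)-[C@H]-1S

Heavy atoms from the SMILES: 10 C, 1 F, 1 N, 1 O, 1 S.
Implicit hydrogens by atom environment:
  5 × C: 2 H each → 10
  2 × C: 1 H each → 2
  2 × C: no H
  1 × C: 3 H
  1 × F: no H
  1 × N: 2 H
  1 × O: no H
  1 × S: 1 H
  Total hydrogens = 18.
Molecular formula: C10H18FNOS

C10H18FNOS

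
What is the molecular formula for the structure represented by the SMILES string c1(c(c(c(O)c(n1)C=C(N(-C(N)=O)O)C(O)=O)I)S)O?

Heavy atoms from the SMILES: 9 C, 1 I, 3 N, 6 O, 1 S.
Implicit hydrogens by atom environment:
  5 × C (aromatic): no H
  4 × O: 1 H each → 4
  3 × C: no H
  2 × O: no H
  1 × C: 1 H
  1 × I: no H
  1 × N: 2 H
  1 × N (aromatic): no H
  1 × N: no H
  1 × S: 1 H
  Total hydrogens = 8.
Molecular formula: C9H8IN3O6S

C9H8IN3O6S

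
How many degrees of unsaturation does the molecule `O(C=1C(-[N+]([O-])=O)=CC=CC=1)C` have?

Molecular formula from the SMILES: C7H7NO3.
DoU = (2C + 2 + N − H − X)/2 = (2·7 + 2 + 1 − 7 − 0)/2 = 10/2 = 5.
(Structurally: 1 ring(s) + 4 π bond(s) = 5.)

5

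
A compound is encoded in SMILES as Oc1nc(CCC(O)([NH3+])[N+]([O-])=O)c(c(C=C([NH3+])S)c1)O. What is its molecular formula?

Heavy atoms from the SMILES: 10 C, 4 N, 5 O, 1 S.
Implicit hydrogens by atom environment:
  4 × C (aromatic): no H
  3 × O: 1 H each → 3
  2 × C: 2 H each → 4
  2 × C: no H
  2 × N (charge +1): 3 H each → 6
  1 × C (aromatic): 1 H
  1 × C: 1 H
  1 × N (aromatic): no H
  1 × N (charge +1): no H
  1 × O: no H
  1 × O (charge -1): no H
  1 × S: 1 H
  Total hydrogens = 16.
Net charge +2.
Molecular formula: [C10H16N4O5S]2+

[C10H16N4O5S]2+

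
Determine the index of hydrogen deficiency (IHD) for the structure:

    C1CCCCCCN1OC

Molecular formula from the SMILES: C8H17NO.
DoU = (2C + 2 + N − H − X)/2 = (2·8 + 2 + 1 − 17 − 0)/2 = 2/2 = 1.
(Structurally: 1 ring(s) + 0 π bond(s) = 1.)

1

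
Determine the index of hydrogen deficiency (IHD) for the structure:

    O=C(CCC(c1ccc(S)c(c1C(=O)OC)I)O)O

Molecular formula from the SMILES: C12H13IO5S.
DoU = (2C + 2 + N − H − X)/2 = (2·12 + 2 + 0 − 13 − 1)/2 = 12/2 = 6.
(Structurally: 1 ring(s) + 5 π bond(s) = 6.)

6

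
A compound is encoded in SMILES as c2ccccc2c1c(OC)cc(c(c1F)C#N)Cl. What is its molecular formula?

C14H9ClFNO

Heavy atoms from the SMILES: 14 C, 1 Cl, 1 F, 1 N, 1 O.
Implicit hydrogens by atom environment:
  6 × C (aromatic): 1 H each → 6
  6 × C (aromatic): no H
  1 × C: 3 H
  1 × C: no H
  1 × Cl: no H
  1 × F: no H
  1 × N: no H
  1 × O: no H
  Total hydrogens = 9.
Molecular formula: C14H9ClFNO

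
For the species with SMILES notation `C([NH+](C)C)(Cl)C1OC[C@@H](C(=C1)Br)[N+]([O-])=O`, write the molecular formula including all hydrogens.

Heavy atoms from the SMILES: 1 Br, 8 C, 1 Cl, 2 N, 3 O.
Implicit hydrogens by atom environment:
  4 × C: 1 H each → 4
  2 × C: 3 H each → 6
  2 × O: no H
  1 × Br: no H
  1 × C: 2 H
  1 × C: no H
  1 × Cl: no H
  1 × N (charge +1): 1 H
  1 × N (charge +1): no H
  1 × O (charge -1): no H
  Total hydrogens = 13.
Net charge +1.
Molecular formula: C8H13BrClN2O3+

C8H13BrClN2O3+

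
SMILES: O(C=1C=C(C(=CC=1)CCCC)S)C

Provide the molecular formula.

C11H16OS

Heavy atoms from the SMILES: 11 C, 1 O, 1 S.
Implicit hydrogens by atom environment:
  3 × C: 2 H each → 6
  3 × C (aromatic): 1 H each → 3
  3 × C (aromatic): no H
  2 × C: 3 H each → 6
  1 × O: no H
  1 × S: 1 H
  Total hydrogens = 16.
Molecular formula: C11H16OS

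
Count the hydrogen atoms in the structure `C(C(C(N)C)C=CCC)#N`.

Hydrogens are implicit in SMILES; fill each atom to its normal valence:
  4 × C: 1 H each → 4
  2 × C: 3 H each → 6
  1 × C: 2 H
  1 × C: no H
  1 × N: 2 H
  1 × N: no H
  Total hydrogens = 14.

14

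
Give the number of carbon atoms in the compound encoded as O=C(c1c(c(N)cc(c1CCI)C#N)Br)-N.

10

The symbol for carbon appears 10 times in the SMILES. Lowercase c denotes aromatic carbon and counts toward C.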